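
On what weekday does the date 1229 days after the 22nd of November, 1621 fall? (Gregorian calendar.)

Friday

Nov 22, 1621 is a Monday.
1229 mod 7 = 4, so 1229 days after a Monday is Monday + 4 = Friday.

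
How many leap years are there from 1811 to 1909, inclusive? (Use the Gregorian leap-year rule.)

Multiples of 4 in [1811,1909]: 25.
Of those, multiples of 100: 1 (not leap unless ÷400).
Multiples of 400: 0.
Leap years = 25 − 1 + 0 = 24.

24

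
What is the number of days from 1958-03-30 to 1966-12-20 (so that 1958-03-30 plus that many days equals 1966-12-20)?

3187

Mar 30, 1958 → Mar 30, 1959: 365 days.
Mar 30, 1959 → Mar 30, 1960: 366 days (Feb 29, 1960 is in that span).
Mar 30, 1960 → Mar 30, 1961: 365 days.
Mar 30, 1961 → Mar 30, 1962: 365 days.
Mar 30, 1962 → Mar 30, 1963: 365 days.
Mar 30, 1963 → Mar 30, 1964: 366 days (Feb 29, 1964 is in that span).
Mar 30, 1964 → Mar 30, 1965: 365 days.
Mar 30, 1965 → Mar 30, 1966: 365 days.
Mar 30, 1966 → Apr 30, 1966: 31 days (March has 31).
Apr 30, 1966 → May 30, 1966: 30 days (April has 30).
May 30, 1966 → Jun 30, 1966: 31 days (May has 31).
Jun 30, 1966 → Jul 30, 1966: 30 days (June has 30).
Jul 30, 1966 → Aug 30, 1966: 31 days (July has 31).
Aug 30, 1966 → Sep 30, 1966: 31 days (August has 31).
Sep 30, 1966 → Oct 30, 1966: 30 days (September has 30).
Oct 30, 1966 → Nov 30, 1966: 31 days (October has 31).
Nov 30, 1966 → Dec 20, 1966: 20 days.
Total: 3187 days.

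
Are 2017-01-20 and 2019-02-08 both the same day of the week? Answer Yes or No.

From Jan 20, 2017 to Feb 8, 2019 is 749 days.
749 mod 7 = 0, so they are the same weekday.
(Jan 20, 2017 is a Friday; Feb 8, 2019 is a Friday.)

Yes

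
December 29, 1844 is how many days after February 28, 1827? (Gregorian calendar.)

Feb 28, 1827 → Feb 28, 1828: 365 days.
Feb 28, 1828 → Feb 28, 1829: 366 days (Feb 29, 1828 is in that span).
Feb 28, 1829 → Feb 28, 1830: 365 days.
Feb 28, 1830 → Feb 28, 1831: 365 days.
Feb 28, 1831 → Feb 28, 1832: 365 days.
Feb 28, 1832 → Feb 28, 1833: 366 days (Feb 29, 1832 is in that span).
Feb 28, 1833 → Feb 28, 1834: 365 days.
Feb 28, 1834 → Feb 28, 1835: 365 days.
Feb 28, 1835 → Feb 28, 1836: 365 days.
Feb 28, 1836 → Feb 28, 1837: 366 days (Feb 29, 1836 is in that span).
Feb 28, 1837 → Feb 28, 1838: 365 days.
Feb 28, 1838 → Feb 28, 1839: 365 days.
Feb 28, 1839 → Feb 28, 1840: 365 days.
Feb 28, 1840 → Feb 28, 1841: 366 days (Feb 29, 1840 is in that span).
Feb 28, 1841 → Feb 28, 1842: 365 days.
Feb 28, 1842 → Feb 28, 1843: 365 days.
Feb 28, 1843 → Feb 28, 1844: 365 days.
Feb 28, 1844 → Mar 28, 1844: 29 days (February has 29).
Mar 28, 1844 → Apr 28, 1844: 31 days (March has 31).
Apr 28, 1844 → May 28, 1844: 30 days (April has 30).
May 28, 1844 → Jun 28, 1844: 31 days (May has 31).
Jun 28, 1844 → Jul 28, 1844: 30 days (June has 30).
Jul 28, 1844 → Aug 28, 1844: 31 days (July has 31).
Aug 28, 1844 → Sep 28, 1844: 31 days (August has 31).
Sep 28, 1844 → Oct 28, 1844: 30 days (September has 30).
Oct 28, 1844 → Nov 28, 1844: 31 days (October has 31).
Nov 28, 1844 → Dec 28, 1844: 30 days (November has 30).
Dec 28, 1844 → Dec 29, 1844: 1 days.
Total: 6514 days.

6514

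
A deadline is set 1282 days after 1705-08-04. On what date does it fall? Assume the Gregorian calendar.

February 6, 1709

+365 (one year) → Aug 4, 1706 (917 left).
+365 (one year) → Aug 4, 1707 (552 left).
+366 (one year; includes Feb 29, 1708) → Aug 4, 1708 (186 left).
Aug has 31 days: +28 → Sep 1, 1708 (158 left).
Sep has 30 days: +30 → Oct 1, 1708 (128 left).
Oct has 31 days: +31 → Nov 1, 1708 (97 left).
Nov has 30 days: +30 → Dec 1, 1708 (67 left).
Dec has 31 days: +31 → Jan 1, 1709 (36 left).
Jan has 31 days: +31 → Feb 1, 1709 (5 left).
+5 → Feb 6, 1709.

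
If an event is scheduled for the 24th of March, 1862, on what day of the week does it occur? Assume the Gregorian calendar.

Monday

Doomsday rule: the anchor day for the 1800s is Friday. For year 62: 62÷12 = 5 r 2, and 2÷4 = 0, so 5+2+0 = 7.
Friday + 7 ≡ Friday — that's 1862's doomsday.
In March the doomsday date is Mar 14.
Mar 24 is 10 days after Mar 14; 10 mod 7 = 3, so Friday + 3 = Monday.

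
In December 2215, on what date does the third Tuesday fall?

December 19, 2215

December 1, 2215 is a Friday.
The first Tuesday is therefore December 5 (4 days later).
The third Tuesday is 5 + 2×7 = December 19.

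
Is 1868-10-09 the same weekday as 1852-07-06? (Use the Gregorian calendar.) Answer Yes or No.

No

From Jul 6, 1852 to Oct 9, 1868 is 5939 days.
5939 mod 7 = 3, so they are different weekdays.
(Jul 6, 1852 is a Tuesday; Oct 9, 1868 is a Friday.)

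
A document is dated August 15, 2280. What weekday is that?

Doomsday rule: the anchor day for the 2200s is Friday. For year 80: 80÷12 = 6 r 8, and 8÷4 = 2, so 6+8+2 = 16.
Friday + 16 ≡ Sunday — that's 2280's doomsday.
In August the doomsday date is Aug 8.
Aug 15 is 7 days after Aug 8; 7 mod 7 = 0, so Sunday + 0 = Sunday.

Sunday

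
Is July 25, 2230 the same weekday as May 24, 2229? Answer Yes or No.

From May 24, 2229 to Jul 25, 2230 is 427 days.
427 mod 7 = 0, so they are the same weekday.
(May 24, 2229 is a Sunday; Jul 25, 2230 is a Sunday.)

Yes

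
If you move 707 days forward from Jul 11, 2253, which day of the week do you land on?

Monday

First find the weekday of Jul 11, 2253. Doomsday rule: the anchor day for the 2200s is Friday. For year 53: 53÷12 = 4 r 5, and 5÷4 = 1, so 4+5+1 = 10.
Friday + 10 ≡ Monday — that's 2253's doomsday.
In July the doomsday date is Jul 11.
Jul 11 is the doomsday itself: Monday.
707 mod 7 = 0, so 707 days after a Monday is Monday + 0 = Monday.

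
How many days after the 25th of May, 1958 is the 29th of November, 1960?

May 25, 1958 → May 25, 1959: 365 days.
May 25, 1959 → May 25, 1960: 366 days (Feb 29, 1960 is in that span).
May 25, 1960 → Jun 25, 1960: 31 days (May has 31).
Jun 25, 1960 → Jul 25, 1960: 30 days (June has 30).
Jul 25, 1960 → Aug 25, 1960: 31 days (July has 31).
Aug 25, 1960 → Sep 25, 1960: 31 days (August has 31).
Sep 25, 1960 → Oct 25, 1960: 30 days (September has 30).
Oct 25, 1960 → Nov 25, 1960: 31 days (October has 31).
Nov 25, 1960 → Nov 29, 1960: 4 days.
Total: 919 days.

919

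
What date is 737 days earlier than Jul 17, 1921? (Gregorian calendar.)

July 11, 1919

−365 (one year) → Jul 17, 1920 (372 left).
−17 → Jun 30, 1920 (end of Jun, 30 days; 355 left).
−30 → May 31, 1920 (end of May, 31 days; 325 left).
−31 → Apr 30, 1920 (end of Apr, 30 days; 294 left).
−30 → Mar 31, 1920 (end of Mar, 31 days; 264 left).
−31 → Feb 29, 1920 (end of Feb, 29 days; 233 left).
−29 → Jan 31, 1920 (end of Jan, 31 days; 204 left).
−31 → Dec 31, 1919 (end of Dec, 31 days; 173 left).
−31 → Nov 30, 1919 (end of Nov, 30 days; 142 left).
−30 → Oct 31, 1919 (end of Oct, 31 days; 112 left).
−31 → Sep 30, 1919 (end of Sep, 30 days; 81 left).
−30 → Aug 31, 1919 (end of Aug, 31 days; 51 left).
−31 → Jul 31, 1919 (end of Jul, 31 days; 20 left).
−20 → Jul 11, 1919.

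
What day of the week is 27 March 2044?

Doomsday rule: the anchor day for the 2000s is Tuesday. For year 44: 44÷12 = 3 r 8, and 8÷4 = 2, so 3+8+2 = 13.
Tuesday + 13 ≡ Monday — that's 2044's doomsday.
In March the doomsday date is Mar 14.
Mar 27 is 13 days after Mar 14; 13 mod 7 = 6, so Monday + 6 = Sunday.

Sunday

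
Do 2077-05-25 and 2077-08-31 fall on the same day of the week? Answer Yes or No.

Yes

From May 25, 2077 to Aug 31, 2077 is 98 days.
98 mod 7 = 0, so they are the same weekday.
(May 25, 2077 is a Tuesday; Aug 31, 2077 is a Tuesday.)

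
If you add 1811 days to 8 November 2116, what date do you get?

+365 (one year) → Nov 8, 2117 (1446 left).
+365 (one year) → Nov 8, 2118 (1081 left).
+365 (one year) → Nov 8, 2119 (716 left).
+366 (one year; includes Feb 29, 2120) → Nov 8, 2120 (350 left).
Nov has 30 days: +23 → Dec 1, 2120 (327 left).
Dec has 31 days: +31 → Jan 1, 2121 (296 left).
Jan has 31 days: +31 → Feb 1, 2121 (265 left).
Feb has 28 days: +28 → Mar 1, 2121 (237 left).
Mar has 31 days: +31 → Apr 1, 2121 (206 left).
Apr has 30 days: +30 → May 1, 2121 (176 left).
May has 31 days: +31 → Jun 1, 2121 (145 left).
Jun has 30 days: +30 → Jul 1, 2121 (115 left).
Jul has 31 days: +31 → Aug 1, 2121 (84 left).
Aug has 31 days: +31 → Sep 1, 2121 (53 left).
Sep has 30 days: +30 → Oct 1, 2121 (23 left).
+23 → Oct 24, 2121.

October 24, 2121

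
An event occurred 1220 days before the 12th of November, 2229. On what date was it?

July 11, 2226

−365 (one year) → Nov 12, 2228 (855 left).
−366 (one year; includes Feb 29, 2228) → Nov 12, 2227 (489 left).
−365 (one year) → Nov 12, 2226 (124 left).
−12 → Oct 31, 2226 (end of Oct, 31 days; 112 left).
−31 → Sep 30, 2226 (end of Sep, 30 days; 81 left).
−30 → Aug 31, 2226 (end of Aug, 31 days; 51 left).
−31 → Jul 31, 2226 (end of Jul, 31 days; 20 left).
−20 → Jul 11, 2226.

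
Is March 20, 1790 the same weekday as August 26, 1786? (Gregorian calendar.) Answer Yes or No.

Yes

From Aug 26, 1786 to Mar 20, 1790 is 1302 days.
1302 mod 7 = 0, so they are the same weekday.
(Aug 26, 1786 is a Saturday; Mar 20, 1790 is a Saturday.)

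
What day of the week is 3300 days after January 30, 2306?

Friday

Jan 30, 2306 is a Tuesday.
3300 mod 7 = 3, so 3300 days after a Tuesday is Tuesday + 3 = Friday.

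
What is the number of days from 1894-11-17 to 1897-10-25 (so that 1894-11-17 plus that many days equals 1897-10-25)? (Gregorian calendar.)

Nov 17, 1894 → Nov 17, 1895: 365 days.
Nov 17, 1895 → Nov 17, 1896: 366 days (Feb 29, 1896 is in that span).
Nov 17, 1896 → Dec 17, 1896: 30 days (November has 30).
Dec 17, 1896 → Jan 17, 1897: 31 days (December has 31).
Jan 17, 1897 → Feb 17, 1897: 31 days (January has 31).
Feb 17, 1897 → Mar 17, 1897: 28 days (February has 28).
Mar 17, 1897 → Apr 17, 1897: 31 days (March has 31).
Apr 17, 1897 → May 17, 1897: 30 days (April has 30).
May 17, 1897 → Jun 17, 1897: 31 days (May has 31).
Jun 17, 1897 → Jul 17, 1897: 30 days (June has 30).
Jul 17, 1897 → Aug 17, 1897: 31 days (July has 31).
Aug 17, 1897 → Sep 17, 1897: 31 days (August has 31).
Sep 17, 1897 → Oct 17, 1897: 30 days (September has 30).
Oct 17, 1897 → Oct 25, 1897: 8 days.
Total: 1073 days.

1073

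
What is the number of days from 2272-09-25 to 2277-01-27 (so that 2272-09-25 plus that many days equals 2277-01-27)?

Sep 25, 2272 → Sep 25, 2273: 365 days.
Sep 25, 2273 → Sep 25, 2274: 365 days.
Sep 25, 2274 → Sep 25, 2275: 365 days.
Sep 25, 2275 → Sep 25, 2276: 366 days (Feb 29, 2276 is in that span).
Sep 25, 2276 → Oct 25, 2276: 30 days (September has 30).
Oct 25, 2276 → Nov 25, 2276: 31 days (October has 31).
Nov 25, 2276 → Dec 25, 2276: 30 days (November has 30).
Dec 25, 2276 → Jan 25, 2277: 31 days (December has 31).
Jan 25, 2277 → Jan 27, 2277: 2 days.
Total: 1585 days.

1585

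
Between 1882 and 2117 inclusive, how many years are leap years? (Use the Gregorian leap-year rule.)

57

Multiples of 4 in [1882,2117]: 59.
Of those, multiples of 100: 3 (not leap unless ÷400).
Multiples of 400: 1.
Leap years = 59 − 3 + 1 = 57.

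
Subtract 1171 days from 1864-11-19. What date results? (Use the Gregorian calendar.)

−366 (one year; includes Feb 29, 1864) → Nov 19, 1863 (805 left).
−365 (one year) → Nov 19, 1862 (440 left).
−365 (one year) → Nov 19, 1861 (75 left).
−19 → Oct 31, 1861 (end of Oct, 31 days; 56 left).
−31 → Sep 30, 1861 (end of Sep, 30 days; 25 left).
−25 → Sep 5, 1861.

September 5, 1861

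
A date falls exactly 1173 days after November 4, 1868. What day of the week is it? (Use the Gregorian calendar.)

Sunday

First find the weekday of Nov 4, 1868. Doomsday rule: the anchor day for the 1800s is Friday. For year 68: 68÷12 = 5 r 8, and 8÷4 = 2, so 5+8+2 = 15.
Friday + 15 ≡ Saturday — that's 1868's doomsday.
In November the doomsday date is Nov 7.
Nov 4 is 3 days before Nov 7; 3 mod 7 = 3, so Saturday − 3 = Wednesday.
1173 mod 7 = 4, so 1173 days after a Wednesday is Wednesday + 4 = Sunday.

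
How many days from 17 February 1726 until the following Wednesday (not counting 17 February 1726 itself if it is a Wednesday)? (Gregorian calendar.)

3

Feb 17, 1726 is a Sunday.
From Sunday to the next Wednesday is 3 days.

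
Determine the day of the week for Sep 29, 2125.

Doomsday rule: the anchor day for the 2100s is Sunday. For year 25: 25÷12 = 2 r 1, and 1÷4 = 0, so 2+1+0 = 3.
Sunday + 3 ≡ Wednesday — that's 2125's doomsday.
In September the doomsday date is Sep 5.
Sep 29 is 24 days after Sep 5; 24 mod 7 = 3, so Wednesday + 3 = Saturday.

Saturday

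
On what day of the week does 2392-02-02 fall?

Doomsday rule: the anchor day for the 2300s is Wednesday. For year 92: 92÷12 = 7 r 8, and 8÷4 = 2, so 7+8+2 = 17.
Wednesday + 17 ≡ Saturday — that's 2392's doomsday.
In February the doomsday date is Feb 29 (2392 is a leap year (divisible by 4)).
Feb 2 is 27 days before Feb 29; 27 mod 7 = 6, so Saturday − 6 = Sunday.

Sunday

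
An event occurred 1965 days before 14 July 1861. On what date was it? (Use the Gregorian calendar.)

February 26, 1856

−365 (one year) → Jul 14, 1860 (1600 left).
−366 (one year; includes Feb 29, 1860) → Jul 14, 1859 (1234 left).
−365 (one year) → Jul 14, 1858 (869 left).
−365 (one year) → Jul 14, 1857 (504 left).
−365 (one year) → Jul 14, 1856 (139 left).
−14 → Jun 30, 1856 (end of Jun, 30 days; 125 left).
−30 → May 31, 1856 (end of May, 31 days; 95 left).
−31 → Apr 30, 1856 (end of Apr, 30 days; 64 left).
−30 → Mar 31, 1856 (end of Mar, 31 days; 34 left).
−31 → Feb 29, 1856 (end of Feb, 29 days; 3 left).
−3 → Feb 26, 1856.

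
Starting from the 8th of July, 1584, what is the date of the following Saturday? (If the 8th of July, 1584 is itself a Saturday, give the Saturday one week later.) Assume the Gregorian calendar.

July 14, 1584

Jul 8, 1584 is a Sunday.
From Sunday to the next Saturday is 6 days.
Jul 8, 1584 + 6 = Jul 14, 1584.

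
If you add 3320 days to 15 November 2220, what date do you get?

December 18, 2229

+365 (one year) → Nov 15, 2221 (2955 left).
+365 (one year) → Nov 15, 2222 (2590 left).
+365 (one year) → Nov 15, 2223 (2225 left).
+366 (one year; includes Feb 29, 2224) → Nov 15, 2224 (1859 left).
+365 (one year) → Nov 15, 2225 (1494 left).
+365 (one year) → Nov 15, 2226 (1129 left).
+365 (one year) → Nov 15, 2227 (764 left).
+366 (one year; includes Feb 29, 2228) → Nov 15, 2228 (398 left).
Nov has 30 days: +16 → Dec 1, 2228 (382 left).
Dec has 31 days: +31 → Jan 1, 2229 (351 left).
Jan has 31 days: +31 → Feb 1, 2229 (320 left).
Feb has 28 days: +28 → Mar 1, 2229 (292 left).
Mar has 31 days: +31 → Apr 1, 2229 (261 left).
Apr has 30 days: +30 → May 1, 2229 (231 left).
May has 31 days: +31 → Jun 1, 2229 (200 left).
Jun has 30 days: +30 → Jul 1, 2229 (170 left).
Jul has 31 days: +31 → Aug 1, 2229 (139 left).
Aug has 31 days: +31 → Sep 1, 2229 (108 left).
Sep has 30 days: +30 → Oct 1, 2229 (78 left).
Oct has 31 days: +31 → Nov 1, 2229 (47 left).
Nov has 30 days: +30 → Dec 1, 2229 (17 left).
+17 → Dec 18, 2229.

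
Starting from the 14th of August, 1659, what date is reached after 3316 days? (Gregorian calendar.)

September 11, 1668

+366 (one year; includes Feb 29, 1660) → Aug 14, 1660 (2950 left).
+365 (one year) → Aug 14, 1661 (2585 left).
+365 (one year) → Aug 14, 1662 (2220 left).
+365 (one year) → Aug 14, 1663 (1855 left).
+366 (one year; includes Feb 29, 1664) → Aug 14, 1664 (1489 left).
+365 (one year) → Aug 14, 1665 (1124 left).
+365 (one year) → Aug 14, 1666 (759 left).
+365 (one year) → Aug 14, 1667 (394 left).
Aug has 31 days: +18 → Sep 1, 1667 (376 left).
Sep has 30 days: +30 → Oct 1, 1667 (346 left).
Oct has 31 days: +31 → Nov 1, 1667 (315 left).
Nov has 30 days: +30 → Dec 1, 1667 (285 left).
Dec has 31 days: +31 → Jan 1, 1668 (254 left).
Jan has 31 days: +31 → Feb 1, 1668 (223 left).
Feb has 29 days: +29 → Mar 1, 1668 (194 left).
Mar has 31 days: +31 → Apr 1, 1668 (163 left).
Apr has 30 days: +30 → May 1, 1668 (133 left).
May has 31 days: +31 → Jun 1, 1668 (102 left).
Jun has 30 days: +30 → Jul 1, 1668 (72 left).
Jul has 31 days: +31 → Aug 1, 1668 (41 left).
Aug has 31 days: +31 → Sep 1, 1668 (10 left).
+10 → Sep 11, 1668.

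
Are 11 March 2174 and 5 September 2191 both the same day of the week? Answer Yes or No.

No

From Mar 11, 2174 to Sep 5, 2191 is 6387 days.
6387 mod 7 = 3, so they are different weekdays.
(Mar 11, 2174 is a Friday; Sep 5, 2191 is a Monday.)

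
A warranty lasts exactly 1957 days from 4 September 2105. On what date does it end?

+365 (one year) → Sep 4, 2106 (1592 left).
+365 (one year) → Sep 4, 2107 (1227 left).
+366 (one year; includes Feb 29, 2108) → Sep 4, 2108 (861 left).
+365 (one year) → Sep 4, 2109 (496 left).
+365 (one year) → Sep 4, 2110 (131 left).
Sep has 30 days: +27 → Oct 1, 2110 (104 left).
Oct has 31 days: +31 → Nov 1, 2110 (73 left).
Nov has 30 days: +30 → Dec 1, 2110 (43 left).
Dec has 31 days: +31 → Jan 1, 2111 (12 left).
+12 → Jan 13, 2111.

January 13, 2111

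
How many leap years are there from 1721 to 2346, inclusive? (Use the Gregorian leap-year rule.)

151

Multiples of 4 in [1721,2346]: 156.
Of those, multiples of 100: 6 (not leap unless ÷400).
Multiples of 400: 1.
Leap years = 156 − 6 + 1 = 151.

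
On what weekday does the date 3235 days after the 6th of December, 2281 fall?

Wednesday

First find the weekday of Dec 6, 2281. Doomsday rule: the anchor day for the 2200s is Friday. For year 81: 81÷12 = 6 r 9, and 9÷4 = 2, so 6+9+2 = 17.
Friday + 17 ≡ Monday — that's 2281's doomsday.
In December the doomsday date is Dec 12.
Dec 6 is 6 days before Dec 12; 6 mod 7 = 6, so Monday − 6 = Tuesday.
3235 mod 7 = 1, so 3235 days after a Tuesday is Tuesday + 1 = Wednesday.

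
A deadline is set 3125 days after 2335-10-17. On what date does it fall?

May 7, 2344

+366 (one year; includes Feb 29, 2336) → Oct 17, 2336 (2759 left).
+365 (one year) → Oct 17, 2337 (2394 left).
+365 (one year) → Oct 17, 2338 (2029 left).
+365 (one year) → Oct 17, 2339 (1664 left).
+366 (one year; includes Feb 29, 2340) → Oct 17, 2340 (1298 left).
+365 (one year) → Oct 17, 2341 (933 left).
+365 (one year) → Oct 17, 2342 (568 left).
+365 (one year) → Oct 17, 2343 (203 left).
Oct has 31 days: +15 → Nov 1, 2343 (188 left).
Nov has 30 days: +30 → Dec 1, 2343 (158 left).
Dec has 31 days: +31 → Jan 1, 2344 (127 left).
Jan has 31 days: +31 → Feb 1, 2344 (96 left).
Feb has 29 days: +29 → Mar 1, 2344 (67 left).
Mar has 31 days: +31 → Apr 1, 2344 (36 left).
Apr has 30 days: +30 → May 1, 2344 (6 left).
+6 → May 7, 2344.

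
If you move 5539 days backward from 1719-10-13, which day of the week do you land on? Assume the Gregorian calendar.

Wednesday

First find the weekday of Oct 13, 1719. Doomsday rule: the anchor day for the 1700s is Sunday. For year 19: 19÷12 = 1 r 7, and 7÷4 = 1, so 1+7+1 = 9.
Sunday + 9 ≡ Tuesday — that's 1719's doomsday.
In October the doomsday date is Oct 10.
Oct 13 is 3 days after Oct 10; 3 mod 7 = 3, so Tuesday + 3 = Friday.
5539 mod 7 = 2, so 5539 days before a Friday is Friday − 2 = Wednesday.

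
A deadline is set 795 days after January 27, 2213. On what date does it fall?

+365 (one year) → Jan 27, 2214 (430 left).
+365 (one year) → Jan 27, 2215 (65 left).
Jan has 31 days: +5 → Feb 1, 2215 (60 left).
Feb has 28 days: +28 → Mar 1, 2215 (32 left).
Mar has 31 days: +31 → Apr 1, 2215 (1 left).
+1 → Apr 2, 2215.

April 2, 2215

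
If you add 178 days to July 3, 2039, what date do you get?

Jul has 31 days: +29 → Aug 1, 2039 (149 left).
Aug has 31 days: +31 → Sep 1, 2039 (118 left).
Sep has 30 days: +30 → Oct 1, 2039 (88 left).
Oct has 31 days: +31 → Nov 1, 2039 (57 left).
Nov has 30 days: +30 → Dec 1, 2039 (27 left).
+27 → Dec 28, 2039.

December 28, 2039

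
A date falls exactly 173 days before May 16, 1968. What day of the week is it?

Saturday

First find the weekday of May 16, 1968. Doomsday rule: the anchor day for the 1900s is Wednesday. For year 68: 68÷12 = 5 r 8, and 8÷4 = 2, so 5+8+2 = 15.
Wednesday + 15 ≡ Thursday — that's 1968's doomsday.
In May the doomsday date is May 9.
May 16 is 7 days after May 9; 7 mod 7 = 0, so Thursday + 0 = Thursday.
173 mod 7 = 5, so 173 days before a Thursday is Thursday − 5 = Saturday.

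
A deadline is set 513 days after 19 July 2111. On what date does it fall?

+366 (one year; includes Feb 29, 2112) → Jul 19, 2112 (147 left).
Jul has 31 days: +13 → Aug 1, 2112 (134 left).
Aug has 31 days: +31 → Sep 1, 2112 (103 left).
Sep has 30 days: +30 → Oct 1, 2112 (73 left).
Oct has 31 days: +31 → Nov 1, 2112 (42 left).
Nov has 30 days: +30 → Dec 1, 2112 (12 left).
+12 → Dec 13, 2112.

December 13, 2112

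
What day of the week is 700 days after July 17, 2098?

Jul 17, 2098 is a Thursday.
700 mod 7 = 0, so 700 days after a Thursday is Thursday + 0 = Thursday.

Thursday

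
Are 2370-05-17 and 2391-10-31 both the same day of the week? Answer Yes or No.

From May 17, 2370 to Oct 31, 2391 is 7837 days.
7837 mod 7 = 4, so they are different weekdays.
(May 17, 2370 is a Sunday; Oct 31, 2391 is a Thursday.)

No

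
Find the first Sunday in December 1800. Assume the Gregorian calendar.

December 1, 1800 is a Monday.
The first Sunday is therefore December 7 (6 days later).

December 7, 1800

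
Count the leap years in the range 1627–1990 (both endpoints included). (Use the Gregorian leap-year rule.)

Multiples of 4 in [1627,1990]: 91.
Of those, multiples of 100: 3 (not leap unless ÷400).
Multiples of 400: 0.
Leap years = 91 − 3 + 0 = 88.

88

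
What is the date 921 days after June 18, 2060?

December 26, 2062

+365 (one year) → Jun 18, 2061 (556 left).
+365 (one year) → Jun 18, 2062 (191 left).
Jun has 30 days: +13 → Jul 1, 2062 (178 left).
Jul has 31 days: +31 → Aug 1, 2062 (147 left).
Aug has 31 days: +31 → Sep 1, 2062 (116 left).
Sep has 30 days: +30 → Oct 1, 2062 (86 left).
Oct has 31 days: +31 → Nov 1, 2062 (55 left).
Nov has 30 days: +30 → Dec 1, 2062 (25 left).
+25 → Dec 26, 2062.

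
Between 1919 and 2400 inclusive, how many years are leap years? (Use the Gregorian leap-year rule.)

118

Multiples of 4 in [1919,2400]: 121.
Of those, multiples of 100: 5 (not leap unless ÷400).
Multiples of 400: 2.
Leap years = 121 − 5 + 2 = 118.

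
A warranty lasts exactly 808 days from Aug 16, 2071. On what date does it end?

+366 (one year; includes Feb 29, 2072) → Aug 16, 2072 (442 left).
+365 (one year) → Aug 16, 2073 (77 left).
Aug has 31 days: +16 → Sep 1, 2073 (61 left).
Sep has 30 days: +30 → Oct 1, 2073 (31 left).
Oct has 31 days: +31 → Nov 1, 2073 (0 left).

November 1, 2073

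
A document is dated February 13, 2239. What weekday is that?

Wednesday

January 1, 2239 is a Tuesday.
Jan 1, 2239 → Feb 1, 2239: 31 days (January has 31).
Feb 1, 2239 → Feb 13, 2239: 12 days.
Total: 43 days.
43 mod 7 = 1, so Tuesday + 1 = Wednesday.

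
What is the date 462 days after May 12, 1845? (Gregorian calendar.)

August 17, 1846

+365 (one year) → May 12, 1846 (97 left).
May has 31 days: +20 → Jun 1, 1846 (77 left).
Jun has 30 days: +30 → Jul 1, 1846 (47 left).
Jul has 31 days: +31 → Aug 1, 1846 (16 left).
+16 → Aug 17, 1846.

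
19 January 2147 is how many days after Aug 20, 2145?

517

Aug 20, 2145 → Aug 20, 2146: 365 days.
Aug 20, 2146 → Sep 20, 2146: 31 days (August has 31).
Sep 20, 2146 → Oct 20, 2146: 30 days (September has 30).
Oct 20, 2146 → Nov 20, 2146: 31 days (October has 31).
Nov 20, 2146 → Dec 20, 2146: 30 days (November has 30).
Dec 20, 2146 → Jan 19, 2147: 30 days.
Total: 517 days.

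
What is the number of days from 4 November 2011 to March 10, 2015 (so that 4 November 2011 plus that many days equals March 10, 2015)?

Nov 4, 2011 → Nov 4, 2012: 366 days (Feb 29, 2012 is in that span).
Nov 4, 2012 → Nov 4, 2013: 365 days.
Nov 4, 2013 → Nov 4, 2014: 365 days.
Nov 4, 2014 → Dec 4, 2014: 30 days (November has 30).
Dec 4, 2014 → Jan 4, 2015: 31 days (December has 31).
Jan 4, 2015 → Feb 4, 2015: 31 days (January has 31).
Feb 4, 2015 → Mar 4, 2015: 28 days (February has 28).
Mar 4, 2015 → Mar 10, 2015: 6 days.
Total: 1222 days.

1222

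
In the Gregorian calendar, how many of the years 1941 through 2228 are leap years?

70

Multiples of 4 in [1941,2228]: 72.
Of those, multiples of 100: 3 (not leap unless ÷400).
Multiples of 400: 1.
Leap years = 72 − 3 + 1 = 70.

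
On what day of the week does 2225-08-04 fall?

Doomsday rule: the anchor day for the 2200s is Friday. For year 25: 25÷12 = 2 r 1, and 1÷4 = 0, so 2+1+0 = 3.
Friday + 3 ≡ Monday — that's 2225's doomsday.
In August the doomsday date is Aug 8.
Aug 4 is 4 days before Aug 8; 4 mod 7 = 4, so Monday − 4 = Thursday.

Thursday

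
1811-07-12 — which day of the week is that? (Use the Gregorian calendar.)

Doomsday rule: the anchor day for the 1800s is Friday. For year 11: 11÷12 = 0 r 11, and 11÷4 = 2, so 0+11+2 = 13.
Friday + 13 ≡ Thursday — that's 1811's doomsday.
In July the doomsday date is Jul 11.
Jul 12 is 1 day after Jul 11; 1 mod 7 = 1, so Thursday + 1 = Friday.

Friday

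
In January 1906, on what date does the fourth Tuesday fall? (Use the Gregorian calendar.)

January 1, 1906 is a Monday.
The first Tuesday is therefore January 2 (1 days later).
The fourth Tuesday is 2 + 3×7 = January 23.

January 23, 1906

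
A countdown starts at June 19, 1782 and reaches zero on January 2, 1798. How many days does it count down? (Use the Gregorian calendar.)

5676

Jun 19, 1782 → Jun 19, 1783: 365 days.
Jun 19, 1783 → Jun 19, 1784: 366 days (Feb 29, 1784 is in that span).
Jun 19, 1784 → Jun 19, 1785: 365 days.
Jun 19, 1785 → Jun 19, 1786: 365 days.
Jun 19, 1786 → Jun 19, 1787: 365 days.
Jun 19, 1787 → Jun 19, 1788: 366 days (Feb 29, 1788 is in that span).
Jun 19, 1788 → Jun 19, 1789: 365 days.
Jun 19, 1789 → Jun 19, 1790: 365 days.
Jun 19, 1790 → Jun 19, 1791: 365 days.
Jun 19, 1791 → Jun 19, 1792: 366 days (Feb 29, 1792 is in that span).
Jun 19, 1792 → Jun 19, 1793: 365 days.
Jun 19, 1793 → Jun 19, 1794: 365 days.
Jun 19, 1794 → Jun 19, 1795: 365 days.
Jun 19, 1795 → Jun 19, 1796: 366 days (Feb 29, 1796 is in that span).
Jun 19, 1796 → Jun 19, 1797: 365 days.
Jun 19, 1797 → Jul 19, 1797: 30 days (June has 30).
Jul 19, 1797 → Aug 19, 1797: 31 days (July has 31).
Aug 19, 1797 → Sep 19, 1797: 31 days (August has 31).
Sep 19, 1797 → Oct 19, 1797: 30 days (September has 30).
Oct 19, 1797 → Nov 19, 1797: 31 days (October has 31).
Nov 19, 1797 → Dec 19, 1797: 30 days (November has 30).
Dec 19, 1797 → Jan 2, 1798: 14 days.
Total: 5676 days.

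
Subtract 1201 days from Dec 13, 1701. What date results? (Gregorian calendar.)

−365 (one year) → Dec 13, 1700 (836 left).
−365 (one year) → Dec 13, 1699 (471 left).
−365 (one year) → Dec 13, 1698 (106 left).
−13 → Nov 30, 1698 (end of Nov, 30 days; 93 left).
−30 → Oct 31, 1698 (end of Oct, 31 days; 63 left).
−31 → Sep 30, 1698 (end of Sep, 30 days; 32 left).
−30 → Aug 31, 1698 (end of Aug, 31 days; 2 left).
−2 → Aug 29, 1698.

August 29, 1698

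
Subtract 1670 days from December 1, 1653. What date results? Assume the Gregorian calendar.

−365 (one year) → Dec 1, 1652 (1305 left).
−366 (one year; includes Feb 29, 1652) → Dec 1, 1651 (939 left).
−365 (one year) → Dec 1, 1650 (574 left).
−365 (one year) → Dec 1, 1649 (209 left).
−1 → Nov 30, 1649 (end of Nov, 30 days; 208 left).
−30 → Oct 31, 1649 (end of Oct, 31 days; 178 left).
−31 → Sep 30, 1649 (end of Sep, 30 days; 147 left).
−30 → Aug 31, 1649 (end of Aug, 31 days; 117 left).
−31 → Jul 31, 1649 (end of Jul, 31 days; 86 left).
−31 → Jun 30, 1649 (end of Jun, 30 days; 55 left).
−30 → May 31, 1649 (end of May, 31 days; 25 left).
−25 → May 6, 1649.

May 6, 1649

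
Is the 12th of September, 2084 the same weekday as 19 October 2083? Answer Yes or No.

Yes

From Oct 19, 2083 to Sep 12, 2084 is 329 days.
329 mod 7 = 0, so they are the same weekday.
(Oct 19, 2083 is a Tuesday; Sep 12, 2084 is a Tuesday.)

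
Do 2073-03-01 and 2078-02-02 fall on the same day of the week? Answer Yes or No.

From Mar 1, 2073 to Feb 2, 2078 is 1799 days.
1799 mod 7 = 0, so they are the same weekday.
(Mar 1, 2073 is a Wednesday; Feb 2, 2078 is a Wednesday.)

Yes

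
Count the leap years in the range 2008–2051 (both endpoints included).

Multiples of 4 in [2008,2051]: 11.
Of those, multiples of 100: 0 (not leap unless ÷400).
Multiples of 400: 0.
Leap years = 11 − 0 + 0 = 11.

11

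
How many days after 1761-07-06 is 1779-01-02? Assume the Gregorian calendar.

Jul 6, 1761 → Jul 6, 1762: 365 days.
Jul 6, 1762 → Jul 6, 1763: 365 days.
Jul 6, 1763 → Jul 6, 1764: 366 days (Feb 29, 1764 is in that span).
Jul 6, 1764 → Jul 6, 1765: 365 days.
Jul 6, 1765 → Jul 6, 1766: 365 days.
Jul 6, 1766 → Jul 6, 1767: 365 days.
Jul 6, 1767 → Jul 6, 1768: 366 days (Feb 29, 1768 is in that span).
Jul 6, 1768 → Jul 6, 1769: 365 days.
Jul 6, 1769 → Jul 6, 1770: 365 days.
Jul 6, 1770 → Jul 6, 1771: 365 days.
Jul 6, 1771 → Jul 6, 1772: 366 days (Feb 29, 1772 is in that span).
Jul 6, 1772 → Jul 6, 1773: 365 days.
Jul 6, 1773 → Jul 6, 1774: 365 days.
Jul 6, 1774 → Jul 6, 1775: 365 days.
Jul 6, 1775 → Jul 6, 1776: 366 days (Feb 29, 1776 is in that span).
Jul 6, 1776 → Jul 6, 1777: 365 days.
Jul 6, 1777 → Jul 6, 1778: 365 days.
Jul 6, 1778 → Aug 6, 1778: 31 days (July has 31).
Aug 6, 1778 → Sep 6, 1778: 31 days (August has 31).
Sep 6, 1778 → Oct 6, 1778: 30 days (September has 30).
Oct 6, 1778 → Nov 6, 1778: 31 days (October has 31).
Nov 6, 1778 → Dec 6, 1778: 30 days (November has 30).
Dec 6, 1778 → Jan 2, 1779: 27 days.
Total: 6389 days.

6389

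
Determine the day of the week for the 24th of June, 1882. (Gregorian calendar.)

Doomsday rule: the anchor day for the 1800s is Friday. For year 82: 82÷12 = 6 r 10, and 10÷4 = 2, so 6+10+2 = 18.
Friday + 18 ≡ Tuesday — that's 1882's doomsday.
In June the doomsday date is Jun 6.
Jun 24 is 18 days after Jun 6; 18 mod 7 = 4, so Tuesday + 4 = Saturday.

Saturday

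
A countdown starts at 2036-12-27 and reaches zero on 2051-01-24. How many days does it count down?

Dec 27, 2036 → Dec 27, 2037: 365 days.
Dec 27, 2037 → Dec 27, 2038: 365 days.
Dec 27, 2038 → Dec 27, 2039: 365 days.
Dec 27, 2039 → Dec 27, 2040: 366 days (Feb 29, 2040 is in that span).
Dec 27, 2040 → Dec 27, 2041: 365 days.
Dec 27, 2041 → Dec 27, 2042: 365 days.
Dec 27, 2042 → Dec 27, 2043: 365 days.
Dec 27, 2043 → Dec 27, 2044: 366 days (Feb 29, 2044 is in that span).
Dec 27, 2044 → Dec 27, 2045: 365 days.
Dec 27, 2045 → Dec 27, 2046: 365 days.
Dec 27, 2046 → Dec 27, 2047: 365 days.
Dec 27, 2047 → Dec 27, 2048: 366 days (Feb 29, 2048 is in that span).
Dec 27, 2048 → Dec 27, 2049: 365 days.
Dec 27, 2049 → Jan 27, 2050: 31 days (December has 31).
Jan 27, 2050 → Feb 27, 2050: 31 days (January has 31).
Feb 27, 2050 → Mar 27, 2050: 28 days (February has 28).
Mar 27, 2050 → Apr 27, 2050: 31 days (March has 31).
Apr 27, 2050 → May 27, 2050: 30 days (April has 30).
May 27, 2050 → Jun 27, 2050: 31 days (May has 31).
Jun 27, 2050 → Jul 27, 2050: 30 days (June has 30).
Jul 27, 2050 → Aug 27, 2050: 31 days (July has 31).
Aug 27, 2050 → Sep 27, 2050: 31 days (August has 31).
Sep 27, 2050 → Oct 27, 2050: 30 days (September has 30).
Oct 27, 2050 → Nov 27, 2050: 31 days (October has 31).
Nov 27, 2050 → Dec 27, 2050: 30 days (November has 30).
Dec 27, 2050 → Jan 24, 2051: 28 days.
Total: 5141 days.

5141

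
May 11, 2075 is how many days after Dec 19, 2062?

4526

Dec 19, 2062 → Dec 19, 2063: 365 days.
Dec 19, 2063 → Dec 19, 2064: 366 days (Feb 29, 2064 is in that span).
Dec 19, 2064 → Dec 19, 2065: 365 days.
Dec 19, 2065 → Dec 19, 2066: 365 days.
Dec 19, 2066 → Dec 19, 2067: 365 days.
Dec 19, 2067 → Dec 19, 2068: 366 days (Feb 29, 2068 is in that span).
Dec 19, 2068 → Dec 19, 2069: 365 days.
Dec 19, 2069 → Dec 19, 2070: 365 days.
Dec 19, 2070 → Dec 19, 2071: 365 days.
Dec 19, 2071 → Dec 19, 2072: 366 days (Feb 29, 2072 is in that span).
Dec 19, 2072 → Dec 19, 2073: 365 days.
Dec 19, 2073 → Dec 19, 2074: 365 days.
Dec 19, 2074 → Jan 19, 2075: 31 days (December has 31).
Jan 19, 2075 → Feb 19, 2075: 31 days (January has 31).
Feb 19, 2075 → Mar 19, 2075: 28 days (February has 28).
Mar 19, 2075 → Apr 19, 2075: 31 days (March has 31).
Apr 19, 2075 → May 11, 2075: 22 days.
Total: 4526 days.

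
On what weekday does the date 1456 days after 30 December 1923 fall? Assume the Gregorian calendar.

First find the weekday of Dec 30, 1923. Doomsday rule: the anchor day for the 1900s is Wednesday. For year 23: 23÷12 = 1 r 11, and 11÷4 = 2, so 1+11+2 = 14.
Wednesday + 14 ≡ Wednesday — that's 1923's doomsday.
In December the doomsday date is Dec 12.
Dec 30 is 18 days after Dec 12; 18 mod 7 = 4, so Wednesday + 4 = Sunday.
1456 mod 7 = 0, so 1456 days after a Sunday is Sunday + 0 = Sunday.

Sunday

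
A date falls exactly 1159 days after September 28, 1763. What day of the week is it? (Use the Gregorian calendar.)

First find the weekday of Sep 28, 1763. Doomsday rule: the anchor day for the 1700s is Sunday. For year 63: 63÷12 = 5 r 3, and 3÷4 = 0, so 5+3+0 = 8.
Sunday + 8 ≡ Monday — that's 1763's doomsday.
In September the doomsday date is Sep 5.
Sep 28 is 23 days after Sep 5; 23 mod 7 = 2, so Monday + 2 = Wednesday.
1159 mod 7 = 4, so 1159 days after a Wednesday is Wednesday + 4 = Sunday.

Sunday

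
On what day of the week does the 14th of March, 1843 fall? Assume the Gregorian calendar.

Doomsday rule: the anchor day for the 1800s is Friday. For year 43: 43÷12 = 3 r 7, and 7÷4 = 1, so 3+7+1 = 11.
Friday + 11 ≡ Tuesday — that's 1843's doomsday.
In March the doomsday date is Mar 14.
Mar 14 is the doomsday itself: Tuesday.

Tuesday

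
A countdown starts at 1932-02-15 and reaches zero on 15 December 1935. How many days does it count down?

1399

Feb 15, 1932 → Feb 15, 1933: 366 days (Feb 29, 1932 is in that span).
Feb 15, 1933 → Feb 15, 1934: 365 days.
Feb 15, 1934 → Feb 15, 1935: 365 days.
Feb 15, 1935 → Mar 15, 1935: 28 days (February has 28).
Mar 15, 1935 → Apr 15, 1935: 31 days (March has 31).
Apr 15, 1935 → May 15, 1935: 30 days (April has 30).
May 15, 1935 → Jun 15, 1935: 31 days (May has 31).
Jun 15, 1935 → Jul 15, 1935: 30 days (June has 30).
Jul 15, 1935 → Aug 15, 1935: 31 days (July has 31).
Aug 15, 1935 → Sep 15, 1935: 31 days (August has 31).
Sep 15, 1935 → Oct 15, 1935: 30 days (September has 30).
Oct 15, 1935 → Nov 15, 1935: 31 days (October has 31).
Nov 15, 1935 → Dec 15, 1935: 30 days.
Total: 1399 days.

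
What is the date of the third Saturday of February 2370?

February 21, 2370

February 1, 2370 is a Sunday.
The first Saturday is therefore February 7 (6 days later).
The third Saturday is 7 + 2×7 = February 21.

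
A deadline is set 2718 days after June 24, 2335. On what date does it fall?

+366 (one year; includes Feb 29, 2336) → Jun 24, 2336 (2352 left).
+365 (one year) → Jun 24, 2337 (1987 left).
+365 (one year) → Jun 24, 2338 (1622 left).
+365 (one year) → Jun 24, 2339 (1257 left).
+366 (one year; includes Feb 29, 2340) → Jun 24, 2340 (891 left).
+365 (one year) → Jun 24, 2341 (526 left).
+365 (one year) → Jun 24, 2342 (161 left).
Jun has 30 days: +7 → Jul 1, 2342 (154 left).
Jul has 31 days: +31 → Aug 1, 2342 (123 left).
Aug has 31 days: +31 → Sep 1, 2342 (92 left).
Sep has 30 days: +30 → Oct 1, 2342 (62 left).
Oct has 31 days: +31 → Nov 1, 2342 (31 left).
Nov has 30 days: +30 → Dec 1, 2342 (1 left).
+1 → Dec 2, 2342.

December 2, 2342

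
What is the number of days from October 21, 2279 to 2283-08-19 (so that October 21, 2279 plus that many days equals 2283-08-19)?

1398

Oct 21, 2279 → Oct 21, 2280: 366 days (Feb 29, 2280 is in that span).
Oct 21, 2280 → Oct 21, 2281: 365 days.
Oct 21, 2281 → Oct 21, 2282: 365 days.
Oct 21, 2282 → Nov 21, 2282: 31 days (October has 31).
Nov 21, 2282 → Dec 21, 2282: 30 days (November has 30).
Dec 21, 2282 → Jan 21, 2283: 31 days (December has 31).
Jan 21, 2283 → Feb 21, 2283: 31 days (January has 31).
Feb 21, 2283 → Mar 21, 2283: 28 days (February has 28).
Mar 21, 2283 → Apr 21, 2283: 31 days (March has 31).
Apr 21, 2283 → May 21, 2283: 30 days (April has 30).
May 21, 2283 → Jun 21, 2283: 31 days (May has 31).
Jun 21, 2283 → Jul 21, 2283: 30 days (June has 30).
Jul 21, 2283 → Aug 19, 2283: 29 days.
Total: 1398 days.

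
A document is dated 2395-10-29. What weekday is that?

Doomsday rule: the anchor day for the 2300s is Wednesday. For year 95: 95÷12 = 7 r 11, and 11÷4 = 2, so 7+11+2 = 20.
Wednesday + 20 ≡ Tuesday — that's 2395's doomsday.
In October the doomsday date is Oct 10.
Oct 29 is 19 days after Oct 10; 19 mod 7 = 5, so Tuesday + 5 = Sunday.

Sunday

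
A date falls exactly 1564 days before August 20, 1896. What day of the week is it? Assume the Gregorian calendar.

First find the weekday of Aug 20, 1896. Doomsday rule: the anchor day for the 1800s is Friday. For year 96: 96÷12 = 8 r 0, and 0÷4 = 0, so 8+0+0 = 8.
Friday + 8 ≡ Saturday — that's 1896's doomsday.
In August the doomsday date is Aug 8.
Aug 20 is 12 days after Aug 8; 12 mod 7 = 5, so Saturday + 5 = Thursday.
1564 mod 7 = 3, so 1564 days before a Thursday is Thursday − 3 = Monday.

Monday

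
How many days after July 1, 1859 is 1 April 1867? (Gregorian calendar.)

Jul 1, 1859 → Jul 1, 1860: 366 days (Feb 29, 1860 is in that span).
Jul 1, 1860 → Jul 1, 1861: 365 days.
Jul 1, 1861 → Jul 1, 1862: 365 days.
Jul 1, 1862 → Jul 1, 1863: 365 days.
Jul 1, 1863 → Jul 1, 1864: 366 days (Feb 29, 1864 is in that span).
Jul 1, 1864 → Jul 1, 1865: 365 days.
Jul 1, 1865 → Jul 1, 1866: 365 days.
Jul 1, 1866 → Aug 1, 1866: 31 days (July has 31).
Aug 1, 1866 → Sep 1, 1866: 31 days (August has 31).
Sep 1, 1866 → Oct 1, 1866: 30 days (September has 30).
Oct 1, 1866 → Nov 1, 1866: 31 days (October has 31).
Nov 1, 1866 → Dec 1, 1866: 30 days (November has 30).
Dec 1, 1866 → Jan 1, 1867: 31 days (December has 31).
Jan 1, 1867 → Feb 1, 1867: 31 days (January has 31).
Feb 1, 1867 → Mar 1, 1867: 28 days (February has 28).
Mar 1, 1867 → Apr 1, 1867: 31 days.
Total: 2831 days.

2831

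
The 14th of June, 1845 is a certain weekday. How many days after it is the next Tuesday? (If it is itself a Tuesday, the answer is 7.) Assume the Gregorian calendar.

3

Jun 14, 1845 is a Saturday.
From Saturday to the next Tuesday is 3 days.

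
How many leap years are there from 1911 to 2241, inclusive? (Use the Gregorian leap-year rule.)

Multiples of 4 in [1911,2241]: 83.
Of those, multiples of 100: 3 (not leap unless ÷400).
Multiples of 400: 1.
Leap years = 83 − 3 + 1 = 81.

81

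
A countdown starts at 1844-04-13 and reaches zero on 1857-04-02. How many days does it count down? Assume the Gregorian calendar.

Apr 13, 1844 → Apr 13, 1845: 365 days.
Apr 13, 1845 → Apr 13, 1846: 365 days.
Apr 13, 1846 → Apr 13, 1847: 365 days.
Apr 13, 1847 → Apr 13, 1848: 366 days (Feb 29, 1848 is in that span).
Apr 13, 1848 → Apr 13, 1849: 365 days.
Apr 13, 1849 → Apr 13, 1850: 365 days.
Apr 13, 1850 → Apr 13, 1851: 365 days.
Apr 13, 1851 → Apr 13, 1852: 366 days (Feb 29, 1852 is in that span).
Apr 13, 1852 → Apr 13, 1853: 365 days.
Apr 13, 1853 → Apr 13, 1854: 365 days.
Apr 13, 1854 → Apr 13, 1855: 365 days.
Apr 13, 1855 → Apr 13, 1856: 366 days (Feb 29, 1856 is in that span).
Apr 13, 1856 → May 13, 1856: 30 days (April has 30).
May 13, 1856 → Jun 13, 1856: 31 days (May has 31).
Jun 13, 1856 → Jul 13, 1856: 30 days (June has 30).
Jul 13, 1856 → Aug 13, 1856: 31 days (July has 31).
Aug 13, 1856 → Sep 13, 1856: 31 days (August has 31).
Sep 13, 1856 → Oct 13, 1856: 30 days (September has 30).
Oct 13, 1856 → Nov 13, 1856: 31 days (October has 31).
Nov 13, 1856 → Dec 13, 1856: 30 days (November has 30).
Dec 13, 1856 → Jan 13, 1857: 31 days (December has 31).
Jan 13, 1857 → Feb 13, 1857: 31 days (January has 31).
Feb 13, 1857 → Mar 13, 1857: 28 days (February has 28).
Mar 13, 1857 → Apr 2, 1857: 20 days.
Total: 4737 days.

4737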